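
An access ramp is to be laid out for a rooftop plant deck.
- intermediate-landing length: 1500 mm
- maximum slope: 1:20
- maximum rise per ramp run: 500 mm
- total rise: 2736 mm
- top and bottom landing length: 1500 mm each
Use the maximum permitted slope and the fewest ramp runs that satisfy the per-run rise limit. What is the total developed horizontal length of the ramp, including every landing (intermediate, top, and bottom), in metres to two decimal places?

At most 500 each: 2736/500 = 5.47, giving 6 ramp runs. That means 5 intermediate landings.
Horizontal run for 2736 mm of rise at 1:20 is 2736 × 20 = 54720 mm.
Intermediate landings: 5 × 1500 = 7500 mm.
Top and bottom landings: 2 × 1500 = 3000 mm.
Total = 54720 + 7500 + 3000 = 65220 mm.
= 65.22 m.

65.22 m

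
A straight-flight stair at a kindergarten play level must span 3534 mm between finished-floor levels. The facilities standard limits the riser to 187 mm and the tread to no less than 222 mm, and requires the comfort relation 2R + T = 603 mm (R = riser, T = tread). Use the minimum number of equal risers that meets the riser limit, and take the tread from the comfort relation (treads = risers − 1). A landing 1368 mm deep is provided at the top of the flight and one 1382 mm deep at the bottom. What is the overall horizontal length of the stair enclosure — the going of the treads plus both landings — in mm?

6908 mm

At most 187 each: 3534/187 = 18.90, giving 19 risers.
Each riser is 3534/19 = 186 mm (≤ 187 mm).
T = 603 − 2·186 = 231 mm, which satisfies the 222 mm minimum.
19 risers give 18 treads; going = 18 × 231 = 4158 mm.
Enclosure = 4158 + 1368 + 1382 = 6908 mm.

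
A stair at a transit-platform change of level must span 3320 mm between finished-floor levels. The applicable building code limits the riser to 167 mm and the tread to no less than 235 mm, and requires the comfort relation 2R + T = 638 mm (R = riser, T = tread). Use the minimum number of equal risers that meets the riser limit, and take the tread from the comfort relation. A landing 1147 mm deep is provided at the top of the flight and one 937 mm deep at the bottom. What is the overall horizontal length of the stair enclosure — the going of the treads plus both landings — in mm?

7898 mm

3320 / 167 = 19.880 → round up to 20 risers.
Riser R = 3320 / 20 = 166 mm, within the 167 mm limit.
From 2R + T = 638: T = 638 − 332 = 306 mm.
Going = (20 − 1) × 306 = 5814 mm.
Enclosure = 5814 + 1147 + 937 = 7898 mm.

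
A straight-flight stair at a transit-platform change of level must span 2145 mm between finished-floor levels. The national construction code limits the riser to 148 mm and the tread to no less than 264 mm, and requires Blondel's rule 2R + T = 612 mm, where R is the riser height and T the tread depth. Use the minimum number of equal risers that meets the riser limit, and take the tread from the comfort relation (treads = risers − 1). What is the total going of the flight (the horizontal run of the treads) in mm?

2145 / 148 = 14.493 → round up to 15 risers.
R = 2145 ÷ 15 = 143 mm.
Tread T = 612 − 2 × 143 = 326 mm (≥ 264 mm).
Going = (15 − 1) × 326 = 4564 mm.

4564 mm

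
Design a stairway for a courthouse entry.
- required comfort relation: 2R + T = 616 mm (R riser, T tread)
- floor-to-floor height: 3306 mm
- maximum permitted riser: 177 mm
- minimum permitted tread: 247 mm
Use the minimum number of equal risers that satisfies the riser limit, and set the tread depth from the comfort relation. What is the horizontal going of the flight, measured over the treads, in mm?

4824 mm

⌈3306/177⌉ = 19 risers.
R = 3306 ÷ 19 = 174 mm.
From 2R + T = 616: T = 616 − 348 = 268 mm.
Treads = 19 − 1 = 18; going = 18 × 268 = 4824 mm.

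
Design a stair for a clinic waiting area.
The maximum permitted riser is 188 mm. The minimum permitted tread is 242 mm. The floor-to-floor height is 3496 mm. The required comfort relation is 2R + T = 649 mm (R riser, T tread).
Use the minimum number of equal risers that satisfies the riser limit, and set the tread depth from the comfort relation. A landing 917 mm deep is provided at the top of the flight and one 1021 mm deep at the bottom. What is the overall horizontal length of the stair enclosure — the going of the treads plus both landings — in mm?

At most 188 each: 3496/188 = 18.60, giving 19 risers.
R = 3496 ÷ 19 = 184 mm.
T = 649 − 2·184 = 281 mm, which satisfies the 242 mm minimum.
19 risers give 18 treads; going = 18 × 281 = 5058 mm.
Enclosure = 5058 + 917 + 1021 = 6996 mm.

6996 mm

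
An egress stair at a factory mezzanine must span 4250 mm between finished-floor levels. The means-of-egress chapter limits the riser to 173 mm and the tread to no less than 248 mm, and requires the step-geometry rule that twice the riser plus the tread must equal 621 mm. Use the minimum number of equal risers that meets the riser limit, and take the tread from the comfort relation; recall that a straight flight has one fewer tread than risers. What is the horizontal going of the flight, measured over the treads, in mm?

6744 mm

4250 / 173 = 24.57, so 25 risers are needed.
Riser R = 4250 / 25 = 170 mm, within the 173 mm limit.
T = 621 − 2·170 = 281 mm, which satisfies the 248 mm minimum.
Treads = 25 − 1 = 24; going = 24 × 281 = 6744 mm.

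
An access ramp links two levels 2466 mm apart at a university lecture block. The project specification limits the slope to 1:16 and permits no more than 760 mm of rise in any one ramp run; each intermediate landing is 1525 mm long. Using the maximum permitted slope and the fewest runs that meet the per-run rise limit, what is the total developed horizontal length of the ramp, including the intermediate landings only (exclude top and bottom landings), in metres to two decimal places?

2466 / 760 = 3.245 → round up to 4 ramp runs. That means 3 intermediate landings.
Horizontal run for 2466 mm of rise at 1:16 is 2466 × 16 = 39456 mm.
Intermediate landings: 3 × 1525 = 4575 mm.
Developed length = 39456 + 4575 = 44031 mm.
= 44.03 m.

44.03 m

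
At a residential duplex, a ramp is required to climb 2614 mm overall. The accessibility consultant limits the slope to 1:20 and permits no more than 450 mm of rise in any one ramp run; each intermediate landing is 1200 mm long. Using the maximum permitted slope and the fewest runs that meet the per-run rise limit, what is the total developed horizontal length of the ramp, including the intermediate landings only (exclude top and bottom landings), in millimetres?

2614 / 450 = 5.81, so 6 ramp runs are needed. That means 5 intermediate landings.
Horizontal run for 2614 mm of rise at 1:20 is 2614 × 20 = 52280 mm.
Intermediate landings: 5 × 1200 = 6000 mm.
Developed length = 52280 + 6000 = 58280 mm.

58280 mm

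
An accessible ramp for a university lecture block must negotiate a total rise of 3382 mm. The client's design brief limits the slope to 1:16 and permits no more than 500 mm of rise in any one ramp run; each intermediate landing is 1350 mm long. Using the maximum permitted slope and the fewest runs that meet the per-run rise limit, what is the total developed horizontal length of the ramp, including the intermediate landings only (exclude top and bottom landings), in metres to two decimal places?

3382 / 500 = 6.764 → round up to 7 ramp runs. That means 6 intermediate landings.
Horizontal run for 3382 mm of rise at 1:16 is 3382 × 16 = 54112 mm.
6 intermediate landings contribute 6 × 1350 = 8100 mm.
Developed length = 54112 + 8100 = 62212 mm.
= 62.21 m.

62.21 m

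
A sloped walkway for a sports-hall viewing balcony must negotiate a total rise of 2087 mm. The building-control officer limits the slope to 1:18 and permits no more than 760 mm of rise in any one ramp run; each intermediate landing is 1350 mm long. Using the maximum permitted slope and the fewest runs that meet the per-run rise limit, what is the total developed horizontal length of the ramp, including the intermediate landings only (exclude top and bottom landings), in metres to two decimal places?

⌈2087/760⌉ = 3 ramp runs. That means 2 intermediate landings.
Ramp run (horizontal) at 1:18: 2087 × 18 = 37566 mm.
Intermediate landings: 2 × 1350 = 2700 mm.
Developed length = 37566 + 2700 = 40266 mm.
= 40.27 m.

40.27 m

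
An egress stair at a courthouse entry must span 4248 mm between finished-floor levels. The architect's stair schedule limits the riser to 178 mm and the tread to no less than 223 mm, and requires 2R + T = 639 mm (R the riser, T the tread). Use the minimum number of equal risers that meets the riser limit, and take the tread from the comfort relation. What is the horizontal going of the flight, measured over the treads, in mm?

At most 178 each: 4248/178 = 23.87, giving 24 risers.
R = 4248 ÷ 24 = 177 mm.
T = 639 − 2·177 = 285 mm, which satisfies the 223 mm minimum.
Treads = 24 − 1 = 23; going = 23 × 285 = 6555 mm.

6555 mm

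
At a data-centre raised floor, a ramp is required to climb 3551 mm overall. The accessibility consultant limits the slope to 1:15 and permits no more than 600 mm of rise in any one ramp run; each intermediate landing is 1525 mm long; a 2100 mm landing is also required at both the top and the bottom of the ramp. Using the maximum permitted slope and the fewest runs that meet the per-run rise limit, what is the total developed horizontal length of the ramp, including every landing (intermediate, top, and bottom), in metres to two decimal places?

65.09 m

⌈3551/600⌉ = 6 ramp runs. That means 5 intermediate landings.
Ramp run (horizontal) at 1:15: 3551 × 15 = 53265 mm.
Intermediate landings: 5 × 1525 = 7625 mm.
Top and bottom landings: 2 × 2100 = 4200 mm.
Total = 53265 + 7625 + 4200 = 65090 mm.
= 65.09 m.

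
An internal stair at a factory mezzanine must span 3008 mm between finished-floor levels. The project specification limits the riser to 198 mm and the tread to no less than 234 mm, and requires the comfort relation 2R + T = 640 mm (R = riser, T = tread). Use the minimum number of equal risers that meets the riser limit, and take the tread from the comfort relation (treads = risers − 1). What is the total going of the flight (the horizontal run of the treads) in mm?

3960 mm

3008 / 198 = 15.192 → round up to 16 risers.
Riser R = 3008 / 16 = 188 mm, within the 198 mm limit.
From 2R + T = 640: T = 640 − 376 = 264 mm.
Going = (16 − 1) × 264 = 3960 mm.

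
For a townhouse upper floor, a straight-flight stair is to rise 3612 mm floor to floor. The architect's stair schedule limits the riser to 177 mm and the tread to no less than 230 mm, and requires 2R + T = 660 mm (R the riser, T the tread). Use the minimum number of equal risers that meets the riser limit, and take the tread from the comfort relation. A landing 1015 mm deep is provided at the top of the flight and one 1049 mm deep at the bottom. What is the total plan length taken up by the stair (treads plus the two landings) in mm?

8384 mm

⌈3612/177⌉ = 21 risers.
R = 3612 ÷ 21 = 172 mm.
Tread T = 660 − 2 × 172 = 316 mm (≥ 230 mm).
Going = (21 − 1) × 316 = 6320 mm.
Enclosure = 6320 + 1015 + 1049 = 8384 mm.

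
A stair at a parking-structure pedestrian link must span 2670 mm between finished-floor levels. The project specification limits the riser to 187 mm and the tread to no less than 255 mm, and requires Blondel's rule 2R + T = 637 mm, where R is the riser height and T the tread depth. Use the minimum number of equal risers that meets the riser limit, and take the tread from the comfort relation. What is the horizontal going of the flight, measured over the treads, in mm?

2670 / 187 = 14.278 → round up to 15 risers.
Each riser is 2670/15 = 178 mm (≤ 187 mm).
Tread T = 637 − 2 × 178 = 281 mm (≥ 255 mm).
15 risers give 14 treads; going = 14 × 281 = 3934 mm.

3934 mm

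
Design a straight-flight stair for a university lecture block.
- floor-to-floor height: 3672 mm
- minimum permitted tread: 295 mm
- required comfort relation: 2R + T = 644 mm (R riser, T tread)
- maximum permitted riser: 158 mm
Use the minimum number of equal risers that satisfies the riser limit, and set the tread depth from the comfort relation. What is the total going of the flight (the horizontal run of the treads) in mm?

At most 158 each: 3672/158 = 23.24, giving 24 risers.
R = 3672 ÷ 24 = 153 mm.
Tread T = 644 − 2 × 153 = 338 mm (≥ 295 mm).
Going = (24 − 1) × 338 = 7774 mm.

7774 mm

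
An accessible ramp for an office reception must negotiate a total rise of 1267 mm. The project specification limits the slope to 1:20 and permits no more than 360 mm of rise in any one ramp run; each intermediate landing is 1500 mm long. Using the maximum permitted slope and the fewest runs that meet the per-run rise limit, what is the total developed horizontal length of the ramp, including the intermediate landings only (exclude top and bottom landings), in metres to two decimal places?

1267 / 360 = 3.519 → round up to 4 ramp runs. That means 3 intermediate landings.
Horizontal run for 1267 mm of rise at 1:20 is 1267 × 20 = 25340 mm.
Intermediate landings: 3 × 1500 = 4500 mm.
Total developed length = 25340 + 4500 = 29840 mm.
= 29.84 m.

29.84 m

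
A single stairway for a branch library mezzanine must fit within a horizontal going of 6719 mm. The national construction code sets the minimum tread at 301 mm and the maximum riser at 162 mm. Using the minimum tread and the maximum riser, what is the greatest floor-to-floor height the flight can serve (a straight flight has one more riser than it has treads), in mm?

3726 mm

6719 / 301 = 22.32, so 22 treads fit.
Risers = treads + 1 = 23.
Maximum height = 23 × 162 = 3726 mm.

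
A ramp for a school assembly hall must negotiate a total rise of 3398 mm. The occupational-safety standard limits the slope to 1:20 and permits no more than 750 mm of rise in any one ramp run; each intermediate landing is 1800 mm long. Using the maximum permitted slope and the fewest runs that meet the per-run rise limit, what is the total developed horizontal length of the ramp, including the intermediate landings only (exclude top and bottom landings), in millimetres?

75160 mm

⌈3398/750⌉ = 5 ramp runs. That means 4 intermediate landings.
Horizontal run for 3398 mm of rise at 1:20 is 3398 × 20 = 67960 mm.
4 intermediate landings contribute 4 × 1800 = 7200 mm.
Total developed length = 67960 + 7200 = 75160 mm.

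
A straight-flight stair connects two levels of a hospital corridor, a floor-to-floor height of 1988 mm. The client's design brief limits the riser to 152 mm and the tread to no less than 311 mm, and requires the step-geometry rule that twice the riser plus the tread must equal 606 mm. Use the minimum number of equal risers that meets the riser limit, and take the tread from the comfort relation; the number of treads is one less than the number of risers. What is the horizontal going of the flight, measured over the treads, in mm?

4186 mm

⌈1988/152⌉ = 14 risers.
Riser R = 1988 / 14 = 142 mm, within the 152 mm limit.
T = 606 − 2·142 = 322 mm, which satisfies the 311 mm minimum.
Treads = 14 − 1 = 13; going = 13 × 322 = 4186 mm.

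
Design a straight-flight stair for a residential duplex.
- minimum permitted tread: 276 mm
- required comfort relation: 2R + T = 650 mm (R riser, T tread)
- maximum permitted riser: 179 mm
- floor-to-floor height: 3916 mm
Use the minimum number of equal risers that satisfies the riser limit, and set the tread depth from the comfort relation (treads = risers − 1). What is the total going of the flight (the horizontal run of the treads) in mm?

6174 mm

3916 / 179 = 21.877 → round up to 22 risers.
R = 3916 ÷ 22 = 178 mm.
Tread T = 650 − 2 × 178 = 294 mm (≥ 276 mm).
22 risers give 21 treads; going = 21 × 294 = 6174 mm.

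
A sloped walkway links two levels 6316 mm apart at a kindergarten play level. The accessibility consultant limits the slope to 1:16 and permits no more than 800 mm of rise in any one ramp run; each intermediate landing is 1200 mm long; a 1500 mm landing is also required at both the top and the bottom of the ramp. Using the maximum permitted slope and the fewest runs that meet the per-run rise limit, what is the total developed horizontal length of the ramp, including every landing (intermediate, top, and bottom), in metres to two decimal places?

At most 800 each: 6316/800 = 7.89, giving 8 ramp runs. That means 7 intermediate landings.
Horizontal run for 6316 mm of rise at 1:16 is 6316 × 16 = 101056 mm.
7 intermediate landings contribute 7 × 1200 = 8400 mm.
Top and bottom landings: 2 × 1500 = 3000 mm.
Total = 101056 + 8400 + 3000 = 112456 mm.
= 112.46 m.

112.46 m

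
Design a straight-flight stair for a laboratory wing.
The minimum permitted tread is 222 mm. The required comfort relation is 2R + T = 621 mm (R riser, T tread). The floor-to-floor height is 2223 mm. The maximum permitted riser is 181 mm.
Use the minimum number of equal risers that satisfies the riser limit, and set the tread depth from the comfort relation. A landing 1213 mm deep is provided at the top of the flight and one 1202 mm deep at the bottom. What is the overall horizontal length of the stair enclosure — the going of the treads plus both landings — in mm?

2223 / 181 = 12.28, so 13 risers are needed.
Riser R = 2223 / 13 = 171 mm, within the 181 mm limit.
Tread T = 621 − 2 × 171 = 279 mm (≥ 222 mm).
Going = (13 − 1) × 279 = 3348 mm.
Add landings: 3348 + 1213 + 1202 = 5763 mm.

5763 mm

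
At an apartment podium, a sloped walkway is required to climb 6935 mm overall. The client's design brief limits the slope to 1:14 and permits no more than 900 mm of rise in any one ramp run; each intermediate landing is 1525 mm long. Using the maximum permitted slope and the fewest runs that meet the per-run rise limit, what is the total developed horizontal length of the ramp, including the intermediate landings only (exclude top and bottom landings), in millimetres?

6935 / 900 = 7.706 → round up to 8 ramp runs. That means 7 intermediate landings.
Horizontal run for 6935 mm of rise at 1:14 is 6935 × 14 = 97090 mm.
Intermediate landings: 7 × 1525 = 10675 mm.
Total developed length = 97090 + 10675 = 107765 mm.

107765 mm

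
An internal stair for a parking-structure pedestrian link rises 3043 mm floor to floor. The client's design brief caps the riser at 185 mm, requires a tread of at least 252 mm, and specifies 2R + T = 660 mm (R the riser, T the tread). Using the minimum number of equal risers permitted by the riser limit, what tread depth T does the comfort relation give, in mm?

302 mm

⌈3043/185⌉ = 17 risers.
Each riser is 3043/17 = 179 mm (≤ 185 mm).
T = 660 − 2·179 = 302 mm, which satisfies the 252 mm minimum.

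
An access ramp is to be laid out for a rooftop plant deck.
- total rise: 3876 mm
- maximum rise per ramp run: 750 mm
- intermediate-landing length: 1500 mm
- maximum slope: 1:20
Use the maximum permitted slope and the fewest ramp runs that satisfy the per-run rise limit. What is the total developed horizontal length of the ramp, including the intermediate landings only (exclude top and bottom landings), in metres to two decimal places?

85.02 m

3876 / 750 = 5.17, so 6 ramp runs are needed. That means 5 intermediate landings.
Horizontal run for 3876 mm of rise at 1:20 is 3876 × 20 = 77520 mm.
5 intermediate landings contribute 5 × 1500 = 7500 mm.
Total developed length = 77520 + 7500 = 85020 mm.
= 85.02 m.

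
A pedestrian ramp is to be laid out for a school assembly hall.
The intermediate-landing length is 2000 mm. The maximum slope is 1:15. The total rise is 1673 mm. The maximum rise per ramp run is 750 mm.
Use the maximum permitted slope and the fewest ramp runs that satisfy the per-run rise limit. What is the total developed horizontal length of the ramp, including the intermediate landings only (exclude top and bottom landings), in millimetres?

29095 mm

1673 / 750 = 2.23, so 3 ramp runs are needed. That means 2 intermediate landings.
Ramp run (horizontal) at 1:15: 1673 × 15 = 25095 mm.
2 intermediate landings contribute 2 × 2000 = 4000 mm.
Developed length = 25095 + 4000 = 29095 mm.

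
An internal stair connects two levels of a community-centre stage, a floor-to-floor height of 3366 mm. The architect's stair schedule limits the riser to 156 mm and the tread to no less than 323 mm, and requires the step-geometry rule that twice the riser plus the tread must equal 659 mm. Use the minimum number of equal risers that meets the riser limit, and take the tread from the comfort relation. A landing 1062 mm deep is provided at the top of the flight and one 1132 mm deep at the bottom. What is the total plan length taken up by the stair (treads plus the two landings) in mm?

9607 mm

At most 156 each: 3366/156 = 21.58, giving 22 risers.
Riser R = 3366 / 22 = 153 mm, within the 156 mm limit.
T = 659 − 2·153 = 353 mm, which satisfies the 323 mm minimum.
Going = (22 − 1) × 353 = 7413 mm.
Add landings: 7413 + 1062 + 1132 = 9607 mm.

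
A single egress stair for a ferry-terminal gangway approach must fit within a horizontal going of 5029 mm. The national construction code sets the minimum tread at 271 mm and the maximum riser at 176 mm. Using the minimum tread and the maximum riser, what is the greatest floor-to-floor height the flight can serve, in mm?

5029 / 271 = 18.56, so 18 treads fit.
Risers = treads + 1 = 19.
Maximum height = 19 × 176 = 3344 mm.

3344 mm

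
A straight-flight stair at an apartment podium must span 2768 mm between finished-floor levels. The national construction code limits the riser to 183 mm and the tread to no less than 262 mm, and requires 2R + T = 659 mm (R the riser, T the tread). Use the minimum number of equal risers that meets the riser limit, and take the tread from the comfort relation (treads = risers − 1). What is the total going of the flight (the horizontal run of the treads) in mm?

4695 mm

2768 / 183 = 15.126 → round up to 16 risers.
R = 2768 ÷ 16 = 173 mm.
From 2R + T = 659: T = 659 − 346 = 313 mm.
Treads = 16 − 1 = 15; going = 15 × 313 = 4695 mm.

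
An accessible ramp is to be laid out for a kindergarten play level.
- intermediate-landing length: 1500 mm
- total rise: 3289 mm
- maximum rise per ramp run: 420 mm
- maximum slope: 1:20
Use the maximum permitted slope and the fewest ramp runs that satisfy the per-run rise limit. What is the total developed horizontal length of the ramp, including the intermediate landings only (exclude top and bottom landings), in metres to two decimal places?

At most 420 each: 3289/420 = 7.83, giving 8 ramp runs. That means 7 intermediate landings.
Horizontal run for 3289 mm of rise at 1:20 is 3289 × 20 = 65780 mm.
7 intermediate landings contribute 7 × 1500 = 10500 mm.
Developed length = 65780 + 10500 = 76280 mm.
= 76.28 m.

76.28 m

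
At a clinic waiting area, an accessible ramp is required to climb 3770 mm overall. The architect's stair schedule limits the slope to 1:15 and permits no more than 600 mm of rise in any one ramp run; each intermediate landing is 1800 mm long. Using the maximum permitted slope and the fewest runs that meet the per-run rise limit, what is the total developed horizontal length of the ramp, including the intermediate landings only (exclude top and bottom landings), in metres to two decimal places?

67.35 m

3770 / 600 = 6.283 → round up to 7 ramp runs. That means 6 intermediate landings.
Ramp run (horizontal) at 1:15: 3770 × 15 = 56550 mm.
6 intermediate landings contribute 6 × 1800 = 10800 mm.
Developed length = 56550 + 10800 = 67350 mm.
= 67.35 m.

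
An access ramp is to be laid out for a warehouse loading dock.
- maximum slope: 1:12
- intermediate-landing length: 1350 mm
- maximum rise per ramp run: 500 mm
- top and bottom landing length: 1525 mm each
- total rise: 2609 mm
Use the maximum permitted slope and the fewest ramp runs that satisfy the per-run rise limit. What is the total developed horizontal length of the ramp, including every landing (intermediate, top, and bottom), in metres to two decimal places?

2609 / 500 = 5.22, so 6 ramp runs are needed. That means 5 intermediate landings.
Horizontal run for 2609 mm of rise at 1:12 is 2609 × 12 = 31308 mm.
Intermediate landings: 5 × 1350 = 6750 mm.
Top and bottom landings: 2 × 1525 = 3050 mm.
Total = 31308 + 6750 + 3050 = 41108 mm.
= 41.11 m.

41.11 m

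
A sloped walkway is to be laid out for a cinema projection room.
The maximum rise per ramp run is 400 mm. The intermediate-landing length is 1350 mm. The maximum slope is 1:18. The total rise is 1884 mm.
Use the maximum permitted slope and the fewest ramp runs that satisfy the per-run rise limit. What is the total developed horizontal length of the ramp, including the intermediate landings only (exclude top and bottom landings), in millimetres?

⌈1884/400⌉ = 5 ramp runs. That means 4 intermediate landings.
Horizontal run for 1884 mm of rise at 1:18 is 1884 × 18 = 33912 mm.
4 intermediate landings contribute 4 × 1350 = 5400 mm.
Total developed length = 33912 + 5400 = 39312 mm.

39312 mm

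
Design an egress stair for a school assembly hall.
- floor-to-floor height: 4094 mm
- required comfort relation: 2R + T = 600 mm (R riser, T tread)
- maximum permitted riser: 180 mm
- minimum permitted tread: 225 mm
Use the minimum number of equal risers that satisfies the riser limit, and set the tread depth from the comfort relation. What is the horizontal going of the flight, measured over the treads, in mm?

At most 180 each: 4094/180 = 22.74, giving 23 risers.
R = 4094 ÷ 23 = 178 mm.
T = 600 − 2·178 = 244 mm, which satisfies the 225 mm minimum.
23 risers give 22 treads; going = 22 × 244 = 5368 mm.

5368 mm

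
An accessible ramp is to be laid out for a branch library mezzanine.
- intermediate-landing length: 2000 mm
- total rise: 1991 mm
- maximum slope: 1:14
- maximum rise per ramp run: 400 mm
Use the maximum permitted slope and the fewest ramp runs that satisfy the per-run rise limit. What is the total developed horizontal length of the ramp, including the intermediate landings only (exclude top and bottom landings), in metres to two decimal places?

35.87 m

1991 / 400 = 4.978 → round up to 5 ramp runs. That means 4 intermediate landings.
Ramp run (horizontal) at 1:14: 1991 × 14 = 27874 mm.
Intermediate landings: 4 × 2000 = 8000 mm.
Total developed length = 27874 + 8000 = 35874 mm.
= 35.87 m.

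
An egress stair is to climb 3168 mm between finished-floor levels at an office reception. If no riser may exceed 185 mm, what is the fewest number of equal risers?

18 risers

3168 / 185 = 17.12, so 18 risers are needed.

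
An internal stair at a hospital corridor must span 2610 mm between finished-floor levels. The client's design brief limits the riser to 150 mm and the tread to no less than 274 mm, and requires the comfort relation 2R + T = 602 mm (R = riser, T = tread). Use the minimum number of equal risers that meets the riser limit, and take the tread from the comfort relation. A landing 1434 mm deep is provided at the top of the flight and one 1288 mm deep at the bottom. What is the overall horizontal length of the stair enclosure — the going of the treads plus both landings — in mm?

2610 / 150 = 17.40, so 18 risers are needed.
R = 2610 ÷ 18 = 145 mm.
From 2R + T = 602: T = 602 − 290 = 312 mm.
Treads = 18 − 1 = 17; going = 17 × 312 = 5304 mm.
Add landings: 5304 + 1434 + 1288 = 8026 mm.

8026 mm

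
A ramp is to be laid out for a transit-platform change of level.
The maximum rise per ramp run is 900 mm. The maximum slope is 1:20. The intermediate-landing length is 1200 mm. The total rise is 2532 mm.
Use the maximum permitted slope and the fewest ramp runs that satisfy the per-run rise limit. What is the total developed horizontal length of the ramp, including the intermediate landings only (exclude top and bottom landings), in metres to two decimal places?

53.04 m

At most 900 each: 2532/900 = 2.81, giving 3 ramp runs. That means 2 intermediate landings.
Ramp run (horizontal) at 1:20: 2532 × 20 = 50640 mm.
2 intermediate landings contribute 2 × 1200 = 2400 mm.
Developed length = 50640 + 2400 = 53040 mm.
= 53.04 m.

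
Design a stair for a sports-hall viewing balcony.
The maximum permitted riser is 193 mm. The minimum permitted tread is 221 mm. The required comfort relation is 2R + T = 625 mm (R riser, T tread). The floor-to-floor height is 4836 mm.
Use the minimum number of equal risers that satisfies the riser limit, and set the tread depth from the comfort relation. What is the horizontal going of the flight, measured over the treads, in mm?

At most 193 each: 4836/193 = 25.06, giving 26 risers.
R = 4836 ÷ 26 = 186 mm.
From 2R + T = 625: T = 625 − 372 = 253 mm.
Going = (26 − 1) × 253 = 6325 mm.

6325 mm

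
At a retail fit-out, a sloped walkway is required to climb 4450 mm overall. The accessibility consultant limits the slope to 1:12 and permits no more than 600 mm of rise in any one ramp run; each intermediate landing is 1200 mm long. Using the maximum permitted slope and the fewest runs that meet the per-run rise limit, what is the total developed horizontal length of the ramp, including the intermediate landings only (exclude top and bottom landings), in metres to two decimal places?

4450 / 600 = 7.42, so 8 ramp runs are needed. That means 7 intermediate landings.
Ramp run (horizontal) at 1:12: 4450 × 12 = 53400 mm.
Intermediate landings: 7 × 1200 = 8400 mm.
Total developed length = 53400 + 8400 = 61800 mm.
= 61.80 m.

61.80 m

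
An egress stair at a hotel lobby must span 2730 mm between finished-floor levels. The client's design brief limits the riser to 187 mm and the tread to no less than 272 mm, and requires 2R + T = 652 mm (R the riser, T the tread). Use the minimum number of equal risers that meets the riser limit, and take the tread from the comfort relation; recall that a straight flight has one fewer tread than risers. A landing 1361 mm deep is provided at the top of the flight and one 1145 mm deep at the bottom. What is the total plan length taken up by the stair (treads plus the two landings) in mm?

6538 mm

2730 / 187 = 14.599 → round up to 15 risers.
Riser R = 2730 / 15 = 182 mm, within the 187 mm limit.
From 2R + T = 652: T = 652 − 364 = 288 mm.
15 risers give 14 treads; going = 14 × 288 = 4032 mm.
Enclosure = 4032 + 1361 + 1145 = 6538 mm.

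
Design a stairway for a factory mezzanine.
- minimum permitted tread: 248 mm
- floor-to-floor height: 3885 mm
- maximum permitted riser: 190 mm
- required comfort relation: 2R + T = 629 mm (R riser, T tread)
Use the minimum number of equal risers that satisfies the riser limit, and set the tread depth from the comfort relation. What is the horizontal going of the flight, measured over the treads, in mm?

5180 mm

⌈3885/190⌉ = 21 risers.
Each riser is 3885/21 = 185 mm (≤ 190 mm).
Tread T = 629 − 2 × 185 = 259 mm (≥ 248 mm).
Treads = 21 − 1 = 20; going = 20 × 259 = 5180 mm.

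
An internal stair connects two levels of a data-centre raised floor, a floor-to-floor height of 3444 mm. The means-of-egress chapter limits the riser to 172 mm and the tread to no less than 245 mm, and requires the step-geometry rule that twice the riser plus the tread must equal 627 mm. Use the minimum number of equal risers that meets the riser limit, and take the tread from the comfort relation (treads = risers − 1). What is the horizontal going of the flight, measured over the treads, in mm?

3444 / 172 = 20.02, so 21 risers are needed.
Each riser is 3444/21 = 164 mm (≤ 172 mm).
Tread T = 627 − 2 × 164 = 299 mm (≥ 245 mm).
Going = (21 − 1) × 299 = 5980 mm.

5980 mm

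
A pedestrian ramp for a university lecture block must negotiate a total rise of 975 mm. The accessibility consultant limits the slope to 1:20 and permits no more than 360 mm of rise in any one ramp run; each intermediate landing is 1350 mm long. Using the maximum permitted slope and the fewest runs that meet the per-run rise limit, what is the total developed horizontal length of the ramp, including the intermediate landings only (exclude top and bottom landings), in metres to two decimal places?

22.20 m

975 / 360 = 2.71, so 3 ramp runs are needed. That means 2 intermediate landings.
Horizontal run for 975 mm of rise at 1:20 is 975 × 20 = 19500 mm.
Intermediate landings: 2 × 1350 = 2700 mm.
Total developed length = 19500 + 2700 = 22200 mm.
= 22.20 m.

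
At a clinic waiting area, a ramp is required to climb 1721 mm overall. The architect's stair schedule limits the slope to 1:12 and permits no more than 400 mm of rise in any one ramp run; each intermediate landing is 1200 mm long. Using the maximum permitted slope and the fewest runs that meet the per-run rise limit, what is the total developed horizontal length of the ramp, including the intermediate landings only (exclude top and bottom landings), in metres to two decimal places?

At most 400 each: 1721/400 = 4.30, giving 5 ramp runs. That means 4 intermediate landings.
Horizontal run for 1721 mm of rise at 1:12 is 1721 × 12 = 20652 mm.
4 intermediate landings contribute 4 × 1200 = 4800 mm.
Developed length = 20652 + 4800 = 25452 mm.
= 25.45 m.

25.45 m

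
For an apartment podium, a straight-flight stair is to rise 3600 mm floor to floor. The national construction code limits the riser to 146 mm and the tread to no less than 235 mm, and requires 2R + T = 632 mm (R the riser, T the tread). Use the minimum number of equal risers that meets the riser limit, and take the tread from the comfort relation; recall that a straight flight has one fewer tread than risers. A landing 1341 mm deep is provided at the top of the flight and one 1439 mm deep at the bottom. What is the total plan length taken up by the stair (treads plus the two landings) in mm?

11036 mm

3600 / 146 = 24.66, so 25 risers are needed.
R = 3600 ÷ 25 = 144 mm.
T = 632 − 2·144 = 344 mm, which satisfies the 235 mm minimum.
Treads = 25 − 1 = 24; going = 24 × 344 = 8256 mm.
Add landings: 8256 + 1341 + 1439 = 11036 mm.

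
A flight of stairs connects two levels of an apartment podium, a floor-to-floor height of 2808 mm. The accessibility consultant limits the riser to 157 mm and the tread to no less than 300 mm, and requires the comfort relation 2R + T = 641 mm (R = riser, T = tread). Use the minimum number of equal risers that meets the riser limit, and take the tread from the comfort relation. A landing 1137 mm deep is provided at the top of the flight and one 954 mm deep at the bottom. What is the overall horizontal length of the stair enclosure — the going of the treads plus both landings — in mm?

7684 mm

⌈2808/157⌉ = 18 risers.
Each riser is 2808/18 = 156 mm (≤ 157 mm).
From 2R + T = 641: T = 641 − 312 = 329 mm.
Treads = 18 − 1 = 17; going = 17 × 329 = 5593 mm.
Add landings: 5593 + 1137 + 954 = 7684 mm.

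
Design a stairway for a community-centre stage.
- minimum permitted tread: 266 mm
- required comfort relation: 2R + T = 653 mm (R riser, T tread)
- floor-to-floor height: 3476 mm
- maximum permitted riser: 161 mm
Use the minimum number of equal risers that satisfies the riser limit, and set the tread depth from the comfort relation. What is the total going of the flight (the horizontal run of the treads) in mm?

7077 mm

3476 / 161 = 21.590 → round up to 22 risers.
Riser R = 3476 / 22 = 158 mm, within the 161 mm limit.
T = 653 − 2·158 = 337 mm, which satisfies the 266 mm minimum.
Treads = 22 − 1 = 21; going = 21 × 337 = 7077 mm.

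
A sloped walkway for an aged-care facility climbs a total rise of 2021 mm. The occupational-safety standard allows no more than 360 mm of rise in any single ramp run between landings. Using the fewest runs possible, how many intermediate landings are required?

At most 360 each: 2021/360 = 5.61, giving 6 ramp runs.
6 runs are separated by 5 intermediate landings.

5 intermediate landings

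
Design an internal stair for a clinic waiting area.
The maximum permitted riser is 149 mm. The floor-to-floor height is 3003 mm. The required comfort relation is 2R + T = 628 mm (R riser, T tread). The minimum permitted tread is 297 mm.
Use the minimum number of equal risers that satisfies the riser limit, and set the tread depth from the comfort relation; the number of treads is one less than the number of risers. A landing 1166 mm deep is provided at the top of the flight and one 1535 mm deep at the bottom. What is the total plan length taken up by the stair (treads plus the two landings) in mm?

9541 mm

3003 / 149 = 20.15, so 21 risers are needed.
R = 3003 ÷ 21 = 143 mm.
Tread T = 628 − 2 × 143 = 342 mm (≥ 297 mm).
21 risers give 20 treads; going = 20 × 342 = 6840 mm.
Add landings: 6840 + 1166 + 1535 = 9541 mm.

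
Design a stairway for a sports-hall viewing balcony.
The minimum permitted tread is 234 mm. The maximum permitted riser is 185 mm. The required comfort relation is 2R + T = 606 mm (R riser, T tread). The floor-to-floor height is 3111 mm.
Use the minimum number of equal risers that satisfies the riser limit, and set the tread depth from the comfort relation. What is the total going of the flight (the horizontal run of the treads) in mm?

3111 / 185 = 16.816 → round up to 17 risers.
Each riser is 3111/17 = 183 mm (≤ 185 mm).
T = 606 − 2·183 = 240 mm, which satisfies the 234 mm minimum.
Treads = 17 − 1 = 16; going = 16 × 240 = 3840 mm.

3840 mm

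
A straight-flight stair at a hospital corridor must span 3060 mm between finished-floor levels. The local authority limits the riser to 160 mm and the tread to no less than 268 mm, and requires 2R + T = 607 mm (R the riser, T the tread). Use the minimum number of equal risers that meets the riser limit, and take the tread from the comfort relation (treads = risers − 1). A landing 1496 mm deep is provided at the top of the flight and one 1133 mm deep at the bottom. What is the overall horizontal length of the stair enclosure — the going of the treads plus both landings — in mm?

3060 / 160 = 19.12, so 20 risers are needed.
R = 3060 ÷ 20 = 153 mm.
Tread T = 607 − 2 × 153 = 301 mm (≥ 268 mm).
Going = (20 − 1) × 301 = 5719 mm.
Add landings: 5719 + 1496 + 1133 = 8348 mm.

8348 mm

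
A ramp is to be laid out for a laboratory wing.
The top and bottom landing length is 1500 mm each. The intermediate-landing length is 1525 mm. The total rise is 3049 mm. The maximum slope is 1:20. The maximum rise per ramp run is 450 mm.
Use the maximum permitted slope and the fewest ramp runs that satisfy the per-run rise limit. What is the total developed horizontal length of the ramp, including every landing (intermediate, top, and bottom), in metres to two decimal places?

73.13 m

3049 / 450 = 6.78, so 7 ramp runs are needed. That means 6 intermediate landings.
Horizontal run for 3049 mm of rise at 1:20 is 3049 × 20 = 60980 mm.
Intermediate landings: 6 × 1525 = 9150 mm.
Top and bottom landings: 2 × 1500 = 3000 mm.
Total = 60980 + 9150 + 3000 = 73130 mm.
= 73.13 m.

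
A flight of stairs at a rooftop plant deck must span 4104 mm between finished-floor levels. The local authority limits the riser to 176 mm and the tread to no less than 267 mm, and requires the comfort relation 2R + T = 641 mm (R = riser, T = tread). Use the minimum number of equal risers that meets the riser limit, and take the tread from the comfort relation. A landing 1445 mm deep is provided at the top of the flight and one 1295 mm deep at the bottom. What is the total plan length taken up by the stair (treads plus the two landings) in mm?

9617 mm

4104 / 176 = 23.32, so 24 risers are needed.
R = 4104 ÷ 24 = 171 mm.
From 2R + T = 641: T = 641 − 342 = 299 mm.
Treads = 24 − 1 = 23; going = 23 × 299 = 6877 mm.
Enclosure = 6877 + 1445 + 1295 = 9617 mm.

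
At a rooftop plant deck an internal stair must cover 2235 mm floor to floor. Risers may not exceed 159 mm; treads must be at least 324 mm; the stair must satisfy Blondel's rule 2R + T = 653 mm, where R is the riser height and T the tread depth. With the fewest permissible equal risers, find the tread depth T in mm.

2235 / 159 = 14.06, so 15 risers are needed.
Each riser is 2235/15 = 149 mm (≤ 159 mm).
Tread T = 653 − 2 × 149 = 355 mm (≥ 324 mm).

355 mm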